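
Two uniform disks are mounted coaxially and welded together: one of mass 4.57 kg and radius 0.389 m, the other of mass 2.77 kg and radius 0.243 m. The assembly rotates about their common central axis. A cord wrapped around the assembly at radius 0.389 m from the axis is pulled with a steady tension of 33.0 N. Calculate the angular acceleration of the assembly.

I = ½M₁R₁² + ½M₂R₂² = ½(4.57)(0.389)² + ½(2.77)(0.243)² = 0.4276 kg·m².
τ = F r = (33.0)(0.389) = 12.84 N·m.
α = τ/I = 12.84/0.4276 = 30.02 rad/s².

α ≈ 30.0 rad/s²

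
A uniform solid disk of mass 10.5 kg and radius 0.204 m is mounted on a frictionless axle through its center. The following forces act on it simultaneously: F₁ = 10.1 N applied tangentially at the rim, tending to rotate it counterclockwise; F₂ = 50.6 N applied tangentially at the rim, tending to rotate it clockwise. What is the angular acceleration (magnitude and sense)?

I = ½MR² = (1/2)(10.5)(0.204)² = 0.2185 kg·m².
Taking counterclockwise as positive: τ₁ = +(10.1)(0.204) = +2.060 N·m; τ₂ = −(50.6)(0.204) = −10.32 N·m.
Net torque τ = -8.262 N·m.
α = τ/I = -8.262/0.2185 = -37.82 rad/s².

α ≈ 37.8 rad/s², clockwise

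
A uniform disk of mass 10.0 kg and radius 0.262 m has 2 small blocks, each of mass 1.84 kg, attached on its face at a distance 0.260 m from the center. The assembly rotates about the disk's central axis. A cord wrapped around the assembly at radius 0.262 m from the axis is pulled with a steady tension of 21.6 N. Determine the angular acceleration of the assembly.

I_disk = ½MR² = ½(10.0)(0.262)² = 0.3432 kg·m².
I_blocks = 2·m·r² = 2(1.84)(0.260)² = 0.2488 kg·m².
Total I = 0.5920 kg·m².
τ = F r = (21.6)(0.262) = 5.659 N·m.
α = τ/I = 5.659/0.5920 = 9.560 rad/s².

α ≈ 9.56 rad/s²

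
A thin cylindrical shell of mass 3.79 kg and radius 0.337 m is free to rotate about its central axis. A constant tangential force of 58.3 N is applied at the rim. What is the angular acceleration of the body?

α ≈ 45.6 rad/s²

I = MR² = (3.79)(0.337)² = 0.4304 kg·m².
τ = F R = (58.3)(0.337) = 19.65 N·m.
Newton's second law for rotation, τ = Iα, gives α = τ/I = 19.65/0.4304 = 45.65 rad/s².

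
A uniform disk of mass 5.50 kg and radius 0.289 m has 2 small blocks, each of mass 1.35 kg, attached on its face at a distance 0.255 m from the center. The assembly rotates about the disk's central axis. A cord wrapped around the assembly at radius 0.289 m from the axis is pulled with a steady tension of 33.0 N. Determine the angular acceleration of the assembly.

α ≈ 23.5 rad/s²

I_disk = ½MR² = ½(5.50)(0.289)² = 0.2297 kg·m².
I_blocks = 2·m·r² = 2(1.35)(0.255)² = 0.1756 kg·m².
Total I = 0.4053 kg·m².
τ = F r = (33.0)(0.289) = 9.537 N·m.
α = τ/I = 9.537/0.4053 = 23.53 rad/s².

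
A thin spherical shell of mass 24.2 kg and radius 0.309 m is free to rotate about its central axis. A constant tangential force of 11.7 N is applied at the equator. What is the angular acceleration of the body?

α ≈ 2.35 rad/s²

I = (2/3)MR² = (2/3)(24.2)(0.309)² = 1.540 kg·m².
τ = F R = (11.7)(0.309) = 3.615 N·m.
Newton's second law for rotation, τ = Iα, gives α = τ/I = 3.615/1.540 = 2.347 rad/s².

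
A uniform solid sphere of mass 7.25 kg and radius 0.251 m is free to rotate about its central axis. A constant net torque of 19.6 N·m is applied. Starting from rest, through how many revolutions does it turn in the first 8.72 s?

≈ 649 revolutions

I = (2/5)MR² = (2/5)(7.25)(0.251)² = 0.1827 kg·m².
α = τ/I = 19.6/0.1827 = 107.3 rad/s².
θ = ½αt² = ½(107.3)(8.72)² = 4079 rad.
Revolutions = θ/(2π) = 649.1.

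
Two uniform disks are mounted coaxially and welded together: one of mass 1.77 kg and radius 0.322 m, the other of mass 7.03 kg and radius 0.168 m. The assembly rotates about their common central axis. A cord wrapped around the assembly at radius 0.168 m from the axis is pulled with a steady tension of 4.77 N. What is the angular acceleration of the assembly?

α ≈ 4.20 rad/s²

I = ½M₁R₁² + ½M₂R₂² = ½(1.77)(0.322)² + ½(7.03)(0.168)² = 0.1910 kg·m².
τ = F r = (4.77)(0.168) = 0.8014 N·m.
α = τ/I = 0.8014/0.1910 = 4.196 rad/s².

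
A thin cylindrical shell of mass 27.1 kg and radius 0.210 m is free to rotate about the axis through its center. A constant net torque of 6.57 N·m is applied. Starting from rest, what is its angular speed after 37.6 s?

I = MR² = (27.1)(0.210)² = 1.195 kg·m².
α = τ/I = 6.57/1.195 = 5.497 rad/s².
ω = ω₀ + αt = 0 + (5.497)(37.6) = 206.7 rad/s.

ω ≈ 207 rad/s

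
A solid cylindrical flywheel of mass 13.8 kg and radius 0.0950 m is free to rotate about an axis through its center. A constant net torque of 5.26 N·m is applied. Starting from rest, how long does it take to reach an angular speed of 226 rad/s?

t ≈ 2.68 s

I = ½MR² = (1/2)(13.8)(0.0950)² = 0.06227 kg·m².
α = τ/I = 5.26/0.06227 = 84.47 rad/s².
ω = αt ⇒ t = ω/α = 226/84.47 = 2.676 s.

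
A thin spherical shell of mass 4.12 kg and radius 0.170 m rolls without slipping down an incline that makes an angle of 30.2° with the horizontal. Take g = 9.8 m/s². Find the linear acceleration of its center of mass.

a ≈ 2.96 m/s²

Translation along the incline: Mg sinθ − f = Ma.
Rotation about the center: fR = Iα with I = (2/3)MR². No-slip gives a = αR, so f = (I/R²)a = (2/3)M a.
Substituting: Mg sinθ = (1 + 0.6667)Ma, so a = g sinθ/(1 + 0.6667) = (9.8) sin 30.2° / 1.667 = 2.958 m/s².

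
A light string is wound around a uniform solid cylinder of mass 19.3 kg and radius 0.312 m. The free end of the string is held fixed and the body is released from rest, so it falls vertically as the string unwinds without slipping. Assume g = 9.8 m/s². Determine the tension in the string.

T ≈ 63.0 N

Translation: Mg − T = Ma. Rotation about the center: TR = Iα with I = ½MR².
With a = αR: T = (I/R²)a = (1/2)M a, so Mg = (1 + 0.5000)Ma.
a = g/(1 + 0.5000) = 9.8/1.500 = 6.533 m/s².
T = 0.5000·M·a = (0.5000)(19.3)(6.533) = 63.05 N.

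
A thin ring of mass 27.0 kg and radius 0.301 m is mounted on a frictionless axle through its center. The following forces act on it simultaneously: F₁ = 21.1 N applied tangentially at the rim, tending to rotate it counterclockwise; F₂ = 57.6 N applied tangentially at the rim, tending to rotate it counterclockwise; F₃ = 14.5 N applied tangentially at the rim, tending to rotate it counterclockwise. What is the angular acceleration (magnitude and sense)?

I = MR² = (27.0)(0.301)² = 2.446 kg·m².
Taking counterclockwise as positive: τ₁ = +(21.1)(0.301) = +6.351 N·m; τ₂ = +(57.6)(0.301) = +17.34 N·m; τ₃ = +(14.5)(0.301) = +4.364 N·m.
Net torque τ = 28.05 N·m.
α = τ/I = 28.05/2.446 = 11.47 rad/s².

α ≈ 11.5 rad/s², counterclockwise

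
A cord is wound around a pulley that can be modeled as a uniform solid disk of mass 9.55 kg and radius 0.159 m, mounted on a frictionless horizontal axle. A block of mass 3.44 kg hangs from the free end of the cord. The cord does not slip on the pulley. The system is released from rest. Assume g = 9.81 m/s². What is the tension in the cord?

T ≈ 19.6 N

I = ½MR² = (1/2)(9.55)(0.159)² = 0.1207 kg·m².
Block: mg − T = ma. Pulley: TR = Iα. No-slip: a = αR, so T = (I/R²)a = 4.775·a.
Then mg = (m + 4.775)a, so a = (3.44)(9.81)/(3.44 + 4.775) = 4.108 m/s².
T = 4.775·a = 19.62 N.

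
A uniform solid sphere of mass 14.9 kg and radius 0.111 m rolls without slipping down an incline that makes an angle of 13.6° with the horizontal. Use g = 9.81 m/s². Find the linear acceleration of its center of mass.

a ≈ 1.65 m/s²

Translation along the incline: Mg sinθ − f = Ma.
Rotation about the center: fR = Iα with I = (2/5)MR². No-slip gives a = αR, so f = (I/R²)a = (2/5)M a.
Substituting: Mg sinθ = (1 + 0.4000)Ma, so a = g sinθ/(1 + 0.4000) = (9.81) sin 13.6° / 1.400 = 1.648 m/s².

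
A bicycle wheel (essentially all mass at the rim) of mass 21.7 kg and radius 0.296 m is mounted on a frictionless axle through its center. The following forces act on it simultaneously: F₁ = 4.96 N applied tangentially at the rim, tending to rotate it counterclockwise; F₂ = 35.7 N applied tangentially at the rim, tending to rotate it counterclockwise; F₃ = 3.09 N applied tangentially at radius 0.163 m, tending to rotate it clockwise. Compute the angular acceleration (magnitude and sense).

α ≈ 6.07 rad/s², counterclockwise

I = MR² = (21.7)(0.296)² = 1.901 kg·m².
Taking counterclockwise as positive: τ₁ = +(4.96)(0.296) = +1.468 N·m; τ₂ = +(35.7)(0.296) = +10.57 N·m; τ₃ = −(3.09)(0.163) = −0.5037 N·m.
Net torque τ = 11.53 N·m.
α = τ/I = 11.53/1.901 = 6.065 rad/s².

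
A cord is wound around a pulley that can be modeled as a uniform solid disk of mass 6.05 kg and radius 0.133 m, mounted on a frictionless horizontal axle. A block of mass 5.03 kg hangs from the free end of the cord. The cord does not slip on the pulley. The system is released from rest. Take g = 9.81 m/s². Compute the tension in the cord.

T ≈ 18.5 N

I = ½MR² = (1/2)(6.05)(0.133)² = 0.05351 kg·m².
Block: mg − T = ma. Pulley: TR = Iα. No-slip: a = αR, so T = (I/R²)a = 3.025·a.
Then mg = (m + 3.025)a, so a = (5.03)(9.81)/(5.03 + 3.025) = 6.126 m/s².
T = 3.025·a = 18.53 N.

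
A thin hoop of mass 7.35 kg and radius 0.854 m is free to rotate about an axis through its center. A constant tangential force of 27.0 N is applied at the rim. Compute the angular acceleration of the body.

I = MR² = (7.35)(0.854)² = 5.360 kg·m².
τ = F R = (27.0)(0.854) = 23.06 N·m.
From τ = Iα: α = 23.06/5.360 = 4.301 rad/s².

α ≈ 4.30 rad/s²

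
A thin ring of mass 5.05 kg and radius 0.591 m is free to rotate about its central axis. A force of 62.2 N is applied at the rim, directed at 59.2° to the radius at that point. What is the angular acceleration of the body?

I = MR² = (5.05)(0.591)² = 1.764 kg·m².
Only the tangential component produces torque: τ = F R sinθ = (62.2)(0.591) sin 59.2° = 31.58 N·m.
From τ = Iα: α = 31.58/1.764 = 17.90 rad/s².

α ≈ 17.9 rad/s²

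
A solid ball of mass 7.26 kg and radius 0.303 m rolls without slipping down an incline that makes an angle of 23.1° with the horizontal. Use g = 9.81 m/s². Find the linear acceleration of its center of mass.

a ≈ 2.75 m/s²

Translation along the incline: Mg sinθ − f = Ma.
Rotation about the center: fR = Iα with I = (2/5)MR². No-slip gives a = αR, so f = (I/R²)a = (2/5)M a.
Substituting: Mg sinθ = (1 + 0.4000)Ma, so a = g sinθ/(1 + 0.4000) = (9.81) sin 23.1° / 1.400 = 2.749 m/s².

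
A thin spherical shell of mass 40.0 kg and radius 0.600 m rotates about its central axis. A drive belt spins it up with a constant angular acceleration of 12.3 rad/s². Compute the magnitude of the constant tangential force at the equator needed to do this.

F ≈ 197 N

I = (2/3)MR² = (2/3)(40.0)(0.600)² = 9.600 kg·m².
The required torque is τ = Iα = (9.600)(12.30) = 118.1 N·m.
A tangential force at the equator gives τ = FR, so F = τ/R = 118.1/0.600 = 196.8 N.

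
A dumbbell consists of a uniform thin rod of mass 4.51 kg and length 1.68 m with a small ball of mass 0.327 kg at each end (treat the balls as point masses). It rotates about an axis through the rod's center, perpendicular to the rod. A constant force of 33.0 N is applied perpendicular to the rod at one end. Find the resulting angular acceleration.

I_rod = (1/12)ML² = (1/12)(4.51)(1.68)² = 1.061 kg·m².
I_balls = 2·m·(L/2)² = 2(0.327)(0.8400)² = 0.4615 kg·m².
Total I = 1.522 kg·m².
τ = F·(L/2) = (33.0)(0.840) = 27.72 N·m.
α = τ/I = 27.72/1.522 = 18.21 rad/s².

α ≈ 18.2 rad/s²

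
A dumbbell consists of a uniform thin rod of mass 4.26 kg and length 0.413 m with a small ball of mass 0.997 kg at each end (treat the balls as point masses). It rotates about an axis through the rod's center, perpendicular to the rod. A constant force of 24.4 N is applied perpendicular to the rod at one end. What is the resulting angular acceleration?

I_rod = (1/12)ML² = (1/12)(4.26)(0.413)² = 0.06055 kg·m².
I_balls = 2·m·(L/2)² = 2(0.997)(0.2065)² = 0.08503 kg·m².
Total I = 0.1456 kg·m².
τ = F·(L/2) = (24.4)(0.206) = 5.039 N·m.
α = τ/I = 5.039/0.1456 = 34.61 rad/s².

α ≈ 34.6 rad/s²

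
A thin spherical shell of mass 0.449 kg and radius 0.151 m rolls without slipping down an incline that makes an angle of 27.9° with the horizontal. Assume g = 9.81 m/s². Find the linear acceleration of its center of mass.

a ≈ 2.75 m/s²

Translation along the incline: Mg sinθ − f = Ma.
Rotation about the center: fR = Iα with I = (2/3)MR². No-slip gives a = αR, so f = (I/R²)a = (2/3)M a.
Substituting: Mg sinθ = (1 + 0.6667)Ma, so a = g sinθ/(1 + 0.6667) = (9.81) sin 27.9° / 1.667 = 2.754 m/s².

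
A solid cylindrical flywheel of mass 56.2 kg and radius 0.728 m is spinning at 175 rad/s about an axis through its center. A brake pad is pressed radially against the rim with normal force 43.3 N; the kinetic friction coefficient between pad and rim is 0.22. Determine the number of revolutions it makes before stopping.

I = ½MR² = (1/2)(56.2)(0.728)² = 14.89 kg·m².
Friction force f = μN = (0.22)(43.3) = 9.526 N at the rim; torque magnitude τ = fR = 6.935 N·m, opposing ω.
|α| = τ/I = 6.935/14.89 = 0.4657 rad/s² (deceleration).
ω² = ω₀² − 2|α|θ with ω = 0 ⇒ θ = ω₀²/(2|α|) = 32880 rad = 5234 rev.

≈ 5230 revolutions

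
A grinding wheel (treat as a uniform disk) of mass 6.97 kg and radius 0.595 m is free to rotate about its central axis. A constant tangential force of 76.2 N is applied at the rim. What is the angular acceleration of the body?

I = ½MR² = (1/2)(6.97)(0.595)² = 1.234 kg·m².
τ = F R = (76.2)(0.595) = 45.34 N·m.
Newton's second law for rotation, τ = Iα, gives α = τ/I = 45.34/1.234 = 36.75 rad/s².

α ≈ 36.7 rad/s²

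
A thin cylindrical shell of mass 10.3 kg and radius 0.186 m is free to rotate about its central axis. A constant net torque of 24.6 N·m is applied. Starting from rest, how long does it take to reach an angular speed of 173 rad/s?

I = MR² = (10.3)(0.186)² = 0.3563 kg·m².
α = τ/I = 24.6/0.3563 = 69.04 rad/s².
ω = αt ⇒ t = ω/α = 173/69.04 = 2.506 s.

t ≈ 2.51 s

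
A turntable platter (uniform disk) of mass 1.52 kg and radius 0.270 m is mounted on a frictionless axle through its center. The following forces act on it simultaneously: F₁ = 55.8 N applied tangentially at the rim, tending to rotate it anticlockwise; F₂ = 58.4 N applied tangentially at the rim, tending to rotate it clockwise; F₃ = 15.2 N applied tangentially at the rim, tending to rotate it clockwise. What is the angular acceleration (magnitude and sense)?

I = ½MR² = (1/2)(1.52)(0.270)² = 0.05540 kg·m².
Taking anticlockwise as positive: τ₁ = +(55.8)(0.270) = +15.07 N·m; τ₂ = −(58.4)(0.270) = −15.77 N·m; τ₃ = −(15.2)(0.270) = −4.104 N·m.
Net torque τ = -4.806 N·m.
α = τ/I = -4.806/0.05540 = -86.74 rad/s².

α ≈ 86.7 rad/s², clockwise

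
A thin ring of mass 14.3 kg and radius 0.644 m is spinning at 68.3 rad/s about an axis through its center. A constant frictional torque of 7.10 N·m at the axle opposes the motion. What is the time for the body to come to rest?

t ≈ 57.1 s

I = MR² = (14.3)(0.644)² = 5.931 kg·m².
The net torque has magnitude 7.10 N·m, opposing ω.
|α| = τ/I = 7.100/5.931 = 1.197 rad/s² (deceleration).
0 = ω₀ − |α|t ⇒ t = ω₀/|α| = 68.3/1.197 = 57.05 s.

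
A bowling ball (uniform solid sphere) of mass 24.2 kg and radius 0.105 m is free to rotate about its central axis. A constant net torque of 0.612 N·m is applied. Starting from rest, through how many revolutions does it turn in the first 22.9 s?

I = (2/5)MR² = (2/5)(24.2)(0.105)² = 0.1067 kg·m².
α = τ/I = 0.612/0.1067 = 5.735 rad/s².
θ = ½αt² = ½(5.735)(22.9)² = 1504 rad.
Revolutions = θ/(2π) = 239.3.

≈ 239 revolutions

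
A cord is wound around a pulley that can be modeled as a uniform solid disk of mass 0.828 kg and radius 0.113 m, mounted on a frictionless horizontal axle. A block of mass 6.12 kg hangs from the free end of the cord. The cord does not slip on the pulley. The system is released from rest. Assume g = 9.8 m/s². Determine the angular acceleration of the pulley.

α ≈ 81.2 rad/s²

I = ½MR² = (1/2)(0.828)(0.113)² = 0.005286 kg·m².
Block: mg − T = ma. Pulley: TR = Iα. No-slip: a = αR, so T = (I/R²)a = 0.4140·a.
Then mg = (m + 0.4140)a, so a = (6.12)(9.8)/(6.12 + 0.4140) = 9.179 m/s².
α = a/R = 9.179/0.113 = 81.23 rad/s².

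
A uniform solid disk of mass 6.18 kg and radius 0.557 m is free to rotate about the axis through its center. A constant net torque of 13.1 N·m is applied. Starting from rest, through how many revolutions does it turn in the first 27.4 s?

I = ½MR² = (1/2)(6.18)(0.557)² = 0.9587 kg·m².
α = τ/I = 13.1/0.9587 = 13.66 rad/s².
θ = ½αt² = ½(13.66)(27.4)² = 5129 rad.
Revolutions = θ/(2π) = 816.4.

≈ 816 revolutions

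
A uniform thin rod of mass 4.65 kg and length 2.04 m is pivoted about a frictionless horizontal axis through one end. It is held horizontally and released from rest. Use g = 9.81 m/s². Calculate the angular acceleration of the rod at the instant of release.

About the pivot, I = (1/3)ML² = (1/3)(4.65)(2.04)² = 6.450 kg·m².
The weight acts at the center, a distance L/2 = 1.020 m from the pivot; τ = Mg(L/2) = 46.53 N·m.
α = τ/I = 46.53/6.450 = 7.213 rad/s².
(Equivalently α = (3g/(2L)) = 7.213 rad/s².)

α ≈ 7.21 rad/s²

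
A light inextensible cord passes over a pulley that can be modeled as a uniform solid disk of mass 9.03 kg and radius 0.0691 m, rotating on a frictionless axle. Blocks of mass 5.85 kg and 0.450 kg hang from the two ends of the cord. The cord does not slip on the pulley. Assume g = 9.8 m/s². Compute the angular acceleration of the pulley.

α ≈ 70.8 rad/s²

I = ½MR² = (1/2)(9.03)(0.0691)² = 0.02156 kg·m².
Heavier block: m₁g − T₁ = m₁a. Lighter block: T₂ − m₂g = m₂a.
Pulley: (T₁ − T₂)R = Iα = I(a/R), so T₁ − T₂ = (I/R²)a = (1/2)M_p a = 4.515·a.
Adding the three: (m₁ − m₂)g = (m₁ + m₂ + 4.515)a, so a = (5.85 − 0.450)(9.8)/(5.85 + 0.450 + 4.515) = 4.893 m/s².
α = a/R = 4.893/0.0691 = 70.81 rad/s².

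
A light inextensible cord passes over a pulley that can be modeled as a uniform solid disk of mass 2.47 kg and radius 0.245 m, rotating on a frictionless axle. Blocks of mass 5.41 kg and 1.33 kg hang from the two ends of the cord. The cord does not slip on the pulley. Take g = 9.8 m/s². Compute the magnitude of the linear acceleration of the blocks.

a ≈ 5.01 m/s²

I = ½MR² = (1/2)(2.47)(0.245)² = 0.07413 kg·m².
Heavier block: m₁g − T₁ = m₁a. Lighter block: T₂ − m₂g = m₂a.
Pulley: (T₁ − T₂)R = Iα = I(a/R), so T₁ − T₂ = (I/R²)a = (1/2)M_p a = 1.235·a.
Adding the three: (m₁ − m₂)g = (m₁ + m₂ + 1.235)a, so a = (5.41 − 1.33)(9.8)/(5.41 + 1.33 + 1.235) = 5.014 m/s².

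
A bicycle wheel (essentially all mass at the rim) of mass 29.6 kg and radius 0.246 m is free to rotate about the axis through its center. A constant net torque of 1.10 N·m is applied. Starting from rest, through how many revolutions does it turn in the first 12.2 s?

I = MR² = (29.6)(0.246)² = 1.791 kg·m².
α = τ/I = 1.10/1.791 = 0.6141 rad/s².
θ = ½αt² = ½(0.6141)(12.2)² = 45.70 rad.
Revolutions = θ/(2π) = 7.273.

≈ 7.27 revolutions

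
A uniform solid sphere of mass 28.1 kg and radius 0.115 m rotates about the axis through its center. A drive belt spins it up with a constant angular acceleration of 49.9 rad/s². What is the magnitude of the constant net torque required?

I = (2/5)MR² = (2/5)(28.1)(0.115)² = 0.1486 kg·m².
τ = Iα = (0.1486)(49.90) = 7.418 N·m.

τ ≈ 7.42 N·m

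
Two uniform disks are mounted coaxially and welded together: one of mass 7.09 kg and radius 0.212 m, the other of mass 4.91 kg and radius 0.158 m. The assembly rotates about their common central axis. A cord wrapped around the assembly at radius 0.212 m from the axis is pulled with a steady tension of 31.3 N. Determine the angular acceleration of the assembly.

α ≈ 30.1 rad/s²

I = ½M₁R₁² + ½M₂R₂² = ½(7.09)(0.212)² + ½(4.91)(0.158)² = 0.2206 kg·m².
τ = F r = (31.3)(0.212) = 6.636 N·m.
α = τ/I = 6.636/0.2206 = 30.08 rad/s².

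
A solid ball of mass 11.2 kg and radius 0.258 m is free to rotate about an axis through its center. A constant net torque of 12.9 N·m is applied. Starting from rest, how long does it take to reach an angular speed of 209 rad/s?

t ≈ 4.83 s

I = (2/5)MR² = (2/5)(11.2)(0.258)² = 0.2982 kg·m².
α = τ/I = 12.9/0.2982 = 43.26 rad/s².
ω = αt ⇒ t = ω/α = 209/43.26 = 4.831 s.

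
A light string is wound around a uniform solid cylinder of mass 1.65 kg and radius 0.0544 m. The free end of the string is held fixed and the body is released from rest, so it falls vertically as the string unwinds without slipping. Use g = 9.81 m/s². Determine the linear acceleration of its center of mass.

Translation: Mg − T = Ma. Rotation about the center: TR = Iα with I = ½MR².
With a = αR: T = (I/R²)a = (1/2)M a, so Mg = (1 + 0.5000)Ma.
a = g/(1 + 0.5000) = 9.81/1.500 = 6.540 m/s².

a ≈ 6.54 m/s²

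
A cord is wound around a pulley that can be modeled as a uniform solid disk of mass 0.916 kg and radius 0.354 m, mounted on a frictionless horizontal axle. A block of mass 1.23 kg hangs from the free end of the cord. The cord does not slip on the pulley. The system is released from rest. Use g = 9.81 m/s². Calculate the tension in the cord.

T ≈ 3.27 N

I = ½MR² = (1/2)(0.916)(0.354)² = 0.05739 kg·m².
Block: mg − T = ma. Pulley: TR = Iα. No-slip: a = αR, so T = (I/R²)a = 0.4580·a.
Then mg = (m + 0.4580)a, so a = (1.23)(9.81)/(1.23 + 0.4580) = 7.148 m/s².
T = 0.4580·a = 3.274 N.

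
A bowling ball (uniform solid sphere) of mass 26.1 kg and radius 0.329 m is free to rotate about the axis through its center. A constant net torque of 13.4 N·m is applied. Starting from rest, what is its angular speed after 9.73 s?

I = (2/5)MR² = (2/5)(26.1)(0.329)² = 1.130 kg·m².
α = τ/I = 13.4/1.130 = 11.86 rad/s².
ω = ω₀ + αt = 0 + (11.86)(9.73) = 115.4 rad/s.

ω ≈ 115 rad/s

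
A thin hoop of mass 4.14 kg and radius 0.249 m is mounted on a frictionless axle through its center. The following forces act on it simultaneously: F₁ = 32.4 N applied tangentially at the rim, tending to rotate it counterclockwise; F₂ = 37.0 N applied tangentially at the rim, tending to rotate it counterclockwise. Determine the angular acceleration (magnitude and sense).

I = MR² = (4.14)(0.249)² = 0.2567 kg·m².
Taking counterclockwise as positive: τ₁ = +(32.4)(0.249) = +8.068 N·m; τ₂ = +(37.0)(0.249) = +9.213 N·m.
Net torque τ = 17.28 N·m.
α = τ/I = 17.28/0.2567 = 67.32 rad/s².

α ≈ 67.3 rad/s², counterclockwise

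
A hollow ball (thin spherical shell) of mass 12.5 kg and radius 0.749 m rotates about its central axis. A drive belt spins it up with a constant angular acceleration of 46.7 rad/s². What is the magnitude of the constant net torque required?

τ ≈ 218 N·m

I = (2/3)MR² = (2/3)(12.5)(0.749)² = 4.675 kg·m².
τ = Iα = (4.675)(46.70) = 218.3 N·m.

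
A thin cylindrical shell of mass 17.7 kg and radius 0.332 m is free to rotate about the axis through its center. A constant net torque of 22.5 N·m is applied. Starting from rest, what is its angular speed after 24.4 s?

I = MR² = (17.7)(0.332)² = 1.951 kg·m².
α = τ/I = 22.5/1.951 = 11.53 rad/s².
ω = ω₀ + αt = 0 + (11.53)(24.4) = 281.4 rad/s.

ω ≈ 281 rad/s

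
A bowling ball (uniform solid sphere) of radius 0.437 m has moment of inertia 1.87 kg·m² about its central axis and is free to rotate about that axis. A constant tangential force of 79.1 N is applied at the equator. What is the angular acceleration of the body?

α ≈ 18.5 rad/s²

τ = F R = (79.1)(0.437) = 34.57 N·m.
From τ = Iα: α = 34.57/1.870 = 18.48 rad/s².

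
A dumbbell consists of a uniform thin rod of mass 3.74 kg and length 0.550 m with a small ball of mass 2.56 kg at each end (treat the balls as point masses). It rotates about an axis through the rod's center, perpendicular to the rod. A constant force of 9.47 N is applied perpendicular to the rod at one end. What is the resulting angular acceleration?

I_rod = (1/12)ML² = (1/12)(3.74)(0.550)² = 0.09428 kg·m².
I_balls = 2·m·(L/2)² = 2(2.56)(0.2750)² = 0.3872 kg·m².
Total I = 0.4815 kg·m².
τ = F·(L/2) = (9.47)(0.275) = 2.604 N·m.
α = τ/I = 2.604/0.4815 = 5.409 rad/s².

α ≈ 5.41 rad/s²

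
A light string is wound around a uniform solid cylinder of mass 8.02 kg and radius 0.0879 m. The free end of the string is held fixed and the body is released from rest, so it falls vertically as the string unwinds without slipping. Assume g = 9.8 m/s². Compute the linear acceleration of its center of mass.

a ≈ 6.53 m/s²

Translation: Mg − T = Ma. Rotation about the center: TR = Iα with I = ½MR².
With a = αR: T = (I/R²)a = (1/2)M a, so Mg = (1 + 0.5000)Ma.
a = g/(1 + 0.5000) = 9.8/1.500 = 6.533 m/s².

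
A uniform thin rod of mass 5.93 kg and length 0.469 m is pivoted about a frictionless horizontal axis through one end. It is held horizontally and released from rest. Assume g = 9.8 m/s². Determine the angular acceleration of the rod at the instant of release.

About the pivot, I = (1/3)ML² = (1/3)(5.93)(0.469)² = 0.4348 kg·m².
The weight acts at the center, a distance L/2 = 0.2345 m from the pivot; τ = Mg(L/2) = 13.63 N·m.
α = τ/I = 13.63/0.4348 = 31.34 rad/s².

α ≈ 31.3 rad/s²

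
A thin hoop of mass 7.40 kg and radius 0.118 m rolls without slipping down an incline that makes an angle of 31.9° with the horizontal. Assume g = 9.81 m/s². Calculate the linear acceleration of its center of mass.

a ≈ 2.59 m/s²

Translation along the incline: Mg sinθ − f = Ma.
Rotation about the center: fR = Iα with I = MR². No-slip gives a = αR, so f = (I/R²)a = M a.
Substituting: Mg sinθ = (1 + 1.000)Ma, so a = g sinθ/(1 + 1.000) = (9.81) sin 31.9° / 2.000 = 2.592 m/s².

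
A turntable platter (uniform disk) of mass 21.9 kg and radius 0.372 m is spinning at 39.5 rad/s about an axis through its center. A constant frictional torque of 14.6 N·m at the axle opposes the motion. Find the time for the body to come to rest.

I = ½MR² = (1/2)(21.9)(0.372)² = 1.515 kg·m².
The net torque has magnitude 14.6 N·m, opposing ω.
|α| = τ/I = 14.60/1.515 = 9.635 rad/s² (deceleration).
0 = ω₀ − |α|t ⇒ t = ω₀/|α| = 39.5/9.635 = 4.100 s.

t ≈ 4.10 s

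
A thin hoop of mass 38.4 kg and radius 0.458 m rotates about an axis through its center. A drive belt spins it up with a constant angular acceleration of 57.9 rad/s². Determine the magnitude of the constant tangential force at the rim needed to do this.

F ≈ 1020 N

I = MR² = (38.4)(0.458)² = 8.055 kg·m².
The required torque is τ = Iα = (8.055)(57.90) = 466.4 N·m.
A tangential force at the rim gives τ = FR, so F = τ/R = 466.4/0.458 = 1018 N.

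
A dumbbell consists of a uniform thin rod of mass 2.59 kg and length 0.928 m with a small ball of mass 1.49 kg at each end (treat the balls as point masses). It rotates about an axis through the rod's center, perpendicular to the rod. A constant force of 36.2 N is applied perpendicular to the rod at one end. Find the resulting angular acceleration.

α ≈ 20.3 rad/s²

I_rod = (1/12)ML² = (1/12)(2.59)(0.928)² = 0.1859 kg·m².
I_balls = 2·m·(L/2)² = 2(1.49)(0.4640)² = 0.6416 kg·m².
Total I = 0.8275 kg·m².
τ = F·(L/2) = (36.2)(0.464) = 16.80 N·m.
α = τ/I = 16.80/0.8275 = 20.30 rad/s².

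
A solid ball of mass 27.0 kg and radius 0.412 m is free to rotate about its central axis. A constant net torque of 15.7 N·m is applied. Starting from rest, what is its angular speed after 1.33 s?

I = (2/5)MR² = (2/5)(27.0)(0.412)² = 1.833 kg·m².
α = τ/I = 15.7/1.833 = 8.564 rad/s².
ω = ω₀ + αt = 0 + (8.564)(1.33) = 11.39 rad/s.

ω ≈ 11.4 rad/s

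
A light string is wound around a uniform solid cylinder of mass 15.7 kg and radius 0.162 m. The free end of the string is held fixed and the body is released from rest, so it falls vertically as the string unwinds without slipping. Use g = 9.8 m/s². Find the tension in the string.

T ≈ 51.3 N

Translation: Mg − T = Ma. Rotation about the center: TR = Iα with I = ½MR².
With a = αR: T = (I/R²)a = (1/2)M a, so Mg = (1 + 0.5000)Ma.
a = g/(1 + 0.5000) = 9.8/1.500 = 6.533 m/s².
T = 0.5000·M·a = (0.5000)(15.7)(6.533) = 51.29 N.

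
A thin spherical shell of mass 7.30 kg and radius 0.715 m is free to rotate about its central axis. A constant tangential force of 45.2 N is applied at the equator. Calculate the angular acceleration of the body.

I = (2/3)MR² = (2/3)(7.30)(0.715)² = 2.488 kg·m².
τ = F R = (45.2)(0.715) = 32.32 N·m.
Newton's second law for rotation, τ = Iα, gives α = τ/I = 32.32/2.488 = 12.99 rad/s².

α ≈ 13.0 rad/s²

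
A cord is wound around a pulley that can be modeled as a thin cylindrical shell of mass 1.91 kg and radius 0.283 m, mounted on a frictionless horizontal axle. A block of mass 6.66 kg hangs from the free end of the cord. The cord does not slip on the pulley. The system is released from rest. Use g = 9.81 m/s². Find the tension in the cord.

I = MR² = (1.91)(0.283)² = 0.1530 kg·m².
Block: mg − T = ma. Pulley: TR = Iα. No-slip: a = αR, so T = (I/R²)a = 1.910·a.
Then mg = (m + 1.910)a, so a = (6.66)(9.81)/(6.66 + 1.910) = 7.624 m/s².
T = 1.910·a = 14.56 N.

T ≈ 14.6 N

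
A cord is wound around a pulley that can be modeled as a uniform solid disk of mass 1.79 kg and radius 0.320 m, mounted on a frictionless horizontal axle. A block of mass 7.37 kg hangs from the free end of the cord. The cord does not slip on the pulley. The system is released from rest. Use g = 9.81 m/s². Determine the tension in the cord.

T ≈ 7.83 N

I = ½MR² = (1/2)(1.79)(0.320)² = 0.09165 kg·m².
Block: mg − T = ma. Pulley: TR = Iα. No-slip: a = αR, so T = (I/R²)a = 0.8950·a.
Then mg = (m + 0.8950)a, so a = (7.37)(9.81)/(7.37 + 0.8950) = 8.748 m/s².
T = 0.8950·a = 7.829 N.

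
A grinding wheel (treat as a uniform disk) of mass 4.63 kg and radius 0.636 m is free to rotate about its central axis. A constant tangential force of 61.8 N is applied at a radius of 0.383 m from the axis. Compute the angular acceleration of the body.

I = ½MR² = (1/2)(4.63)(0.636)² = 0.9364 kg·m².
τ = F·r = (61.8)(0.383) = 23.67 N·m.
From τ = Iα: α = 23.67/0.9364 = 25.28 rad/s².

α ≈ 25.3 rad/s²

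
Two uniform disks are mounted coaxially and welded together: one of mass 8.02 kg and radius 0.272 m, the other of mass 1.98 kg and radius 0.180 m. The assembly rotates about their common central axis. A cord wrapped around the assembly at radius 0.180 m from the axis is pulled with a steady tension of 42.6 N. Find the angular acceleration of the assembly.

I = ½M₁R₁² + ½M₂R₂² = ½(8.02)(0.272)² + ½(1.98)(0.180)² = 0.3288 kg·m².
τ = F r = (42.6)(0.180) = 7.668 N·m.
α = τ/I = 7.668/0.3288 = 23.32 rad/s².

α ≈ 23.3 rad/s²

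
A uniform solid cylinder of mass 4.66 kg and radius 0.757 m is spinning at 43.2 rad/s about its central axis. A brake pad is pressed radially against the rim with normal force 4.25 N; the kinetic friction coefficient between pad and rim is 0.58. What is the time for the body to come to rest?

t ≈ 30.9 s

I = ½MR² = (1/2)(4.66)(0.757)² = 1.335 kg·m².
Friction force f = μN = (0.58)(4.25) = 2.465 N at the rim; torque magnitude τ = fR = 1.866 N·m, opposing ω.
|α| = τ/I = 1.866/1.335 = 1.398 rad/s² (deceleration).
0 = ω₀ − |α|t ⇒ t = ω₀/|α| = 43.2/1.398 = 30.91 s.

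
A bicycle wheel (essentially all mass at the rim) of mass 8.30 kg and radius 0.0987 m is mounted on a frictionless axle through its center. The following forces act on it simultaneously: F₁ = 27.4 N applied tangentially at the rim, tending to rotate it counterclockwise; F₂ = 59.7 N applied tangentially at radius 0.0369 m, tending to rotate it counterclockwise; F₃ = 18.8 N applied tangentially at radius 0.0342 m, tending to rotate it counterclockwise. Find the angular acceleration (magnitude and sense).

α ≈ 68.6 rad/s², counterclockwise

I = MR² = (8.30)(0.0987)² = 0.08086 kg·m².
Taking counterclockwise as positive: τ₁ = +(27.4)(0.0987) = +2.704 N·m; τ₂ = +(59.7)(0.0369) = +2.203 N·m; τ₃ = +(18.8)(0.0342) = +0.6430 N·m.
Net torque τ = 5.550 N·m.
α = τ/I = 5.550/0.08086 = 68.64 rad/s².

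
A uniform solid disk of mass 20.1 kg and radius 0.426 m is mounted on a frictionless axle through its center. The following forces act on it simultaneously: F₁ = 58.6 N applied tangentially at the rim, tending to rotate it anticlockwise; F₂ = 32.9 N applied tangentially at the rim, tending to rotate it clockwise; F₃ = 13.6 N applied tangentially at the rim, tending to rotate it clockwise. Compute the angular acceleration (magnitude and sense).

I = ½MR² = (1/2)(20.1)(0.426)² = 1.824 kg·m².
Taking anticlockwise as positive: τ₁ = +(58.6)(0.426) = +24.96 N·m; τ₂ = −(32.9)(0.426) = −14.02 N·m; τ₃ = −(13.6)(0.426) = −5.794 N·m.
Net torque τ = 5.155 N·m.
α = τ/I = 5.155/1.824 = 2.826 rad/s².

α ≈ 2.83 rad/s², anticlockwise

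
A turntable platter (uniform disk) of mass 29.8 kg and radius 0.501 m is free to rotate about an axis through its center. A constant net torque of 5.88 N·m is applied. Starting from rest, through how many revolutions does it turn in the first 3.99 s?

≈ 1.99 revolutions

I = ½MR² = (1/2)(29.8)(0.501)² = 3.740 kg·m².
α = τ/I = 5.88/3.740 = 1.572 rad/s².
θ = ½αt² = ½(1.572)(3.99)² = 12.52 rad.
Revolutions = θ/(2π) = 1.992.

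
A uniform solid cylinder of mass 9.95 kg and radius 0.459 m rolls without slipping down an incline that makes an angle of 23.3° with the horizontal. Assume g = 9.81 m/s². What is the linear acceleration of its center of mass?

Translation along the incline: Mg sinθ − f = Ma.
Rotation about the center: fR = Iα with I = ½MR². No-slip gives a = αR, so f = (I/R²)a = (1/2)M a.
Substituting: Mg sinθ = (1 + 0.5000)Ma, so a = g sinθ/(1 + 0.5000) = (9.81) sin 23.3° / 1.500 = 2.587 m/s².

a ≈ 2.59 m/s²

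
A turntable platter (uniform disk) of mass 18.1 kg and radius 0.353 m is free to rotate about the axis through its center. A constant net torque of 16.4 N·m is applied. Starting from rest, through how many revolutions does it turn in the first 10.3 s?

I = ½MR² = (1/2)(18.1)(0.353)² = 1.128 kg·m².
α = τ/I = 16.4/1.128 = 14.54 rad/s².
θ = ½αt² = ½(14.54)(10.3)² = 771.4 rad.
Revolutions = θ/(2π) = 122.8.

≈ 123 revolutions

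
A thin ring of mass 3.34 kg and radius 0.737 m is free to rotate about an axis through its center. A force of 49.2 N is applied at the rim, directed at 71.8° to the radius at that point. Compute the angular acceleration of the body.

α ≈ 19.0 rad/s²

I = MR² = (3.34)(0.737)² = 1.814 kg·m².
Only the tangential component produces torque: τ = F R sinθ = (49.2)(0.737) sin 71.8° = 34.45 N·m.
Newton's second law for rotation, τ = Iα, gives α = τ/I = 34.45/1.814 = 18.99 rad/s².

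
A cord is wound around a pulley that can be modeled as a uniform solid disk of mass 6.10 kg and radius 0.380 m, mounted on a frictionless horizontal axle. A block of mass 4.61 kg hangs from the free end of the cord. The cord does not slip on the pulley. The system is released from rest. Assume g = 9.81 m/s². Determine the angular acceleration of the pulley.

I = ½MR² = (1/2)(6.10)(0.380)² = 0.4404 kg·m².
Block: mg − T = ma. Pulley: TR = Iα. No-slip: a = αR, so T = (I/R²)a = 3.050·a.
Then mg = (m + 3.050)a, so a = (4.61)(9.81)/(4.61 + 3.050) = 5.904 m/s².
α = a/R = 5.904/0.380 = 15.54 rad/s².

α ≈ 15.5 rad/s²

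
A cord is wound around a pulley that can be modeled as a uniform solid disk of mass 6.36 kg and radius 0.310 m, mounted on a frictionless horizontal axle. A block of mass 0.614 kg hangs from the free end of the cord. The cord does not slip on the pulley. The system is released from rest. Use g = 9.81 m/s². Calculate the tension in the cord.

T ≈ 5.05 N

I = ½MR² = (1/2)(6.36)(0.310)² = 0.3056 kg·m².
Block: mg − T = ma. Pulley: TR = Iα. No-slip: a = αR, so T = (I/R²)a = 3.180·a.
Then mg = (m + 3.180)a, so a = (0.614)(9.81)/(0.614 + 3.180) = 1.588 m/s².
T = 3.180·a = 5.049 N.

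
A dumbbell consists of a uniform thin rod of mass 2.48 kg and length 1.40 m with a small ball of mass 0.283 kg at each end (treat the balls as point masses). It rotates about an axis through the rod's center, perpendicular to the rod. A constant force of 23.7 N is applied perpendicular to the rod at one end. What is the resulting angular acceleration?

α ≈ 24.3 rad/s²

I_rod = (1/12)ML² = (1/12)(2.48)(1.40)² = 0.4051 kg·m².
I_balls = 2·m·(L/2)² = 2(0.283)(0.7000)² = 0.2773 kg·m².
Total I = 0.6824 kg·m².
τ = F·(L/2) = (23.7)(0.700) = 16.59 N·m.
α = τ/I = 16.59/0.6824 = 24.31 rad/s².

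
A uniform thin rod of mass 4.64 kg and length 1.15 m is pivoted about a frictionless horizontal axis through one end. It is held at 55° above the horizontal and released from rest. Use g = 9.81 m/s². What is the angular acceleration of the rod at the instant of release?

α ≈ 7.34 rad/s²

About the pivot, I = (1/3)ML² = (1/3)(4.64)(1.15)² = 2.045 kg·m².
The weight acts at the center, a distance L/2 = 0.5750 m from the pivot; τ = Mg(L/2) cos 55° = 15.01 N·m.
α = τ/I = 15.01/2.045 = 7.339 rad/s².
(Equivalently α = (3g/(2L)) cos 55° = 7.339 rad/s².)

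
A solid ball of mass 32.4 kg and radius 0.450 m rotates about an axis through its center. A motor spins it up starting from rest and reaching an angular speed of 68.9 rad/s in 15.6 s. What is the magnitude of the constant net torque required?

I = (2/5)MR² = (2/5)(32.4)(0.450)² = 2.624 kg·m².
α = Δω/Δt = (68.9 − 0)/15.6 = 4.417 rad/s².
τ = Iα = (2.624)(4.417) = 11.59 N·m.

τ ≈ 11.6 N·m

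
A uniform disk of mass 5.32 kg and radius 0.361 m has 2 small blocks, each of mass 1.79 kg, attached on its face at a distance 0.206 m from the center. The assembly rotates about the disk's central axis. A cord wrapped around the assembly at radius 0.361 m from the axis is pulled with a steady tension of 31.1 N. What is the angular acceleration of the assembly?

α ≈ 22.5 rad/s²

I_disk = ½MR² = ½(5.32)(0.361)² = 0.3467 kg·m².
I_blocks = 2·m·r² = 2(1.79)(0.206)² = 0.1519 kg·m².
Total I = 0.4986 kg·m².
τ = F r = (31.1)(0.361) = 11.23 N·m.
α = τ/I = 11.23/0.4986 = 22.52 rad/s².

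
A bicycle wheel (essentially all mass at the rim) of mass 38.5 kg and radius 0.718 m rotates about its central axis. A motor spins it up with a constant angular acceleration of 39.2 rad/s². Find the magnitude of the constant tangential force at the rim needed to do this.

I = MR² = (38.5)(0.718)² = 19.85 kg·m².
The required torque is τ = Iα = (19.85)(39.20) = 778.0 N·m.
A tangential force at the rim gives τ = FR, so F = τ/R = 778.0/0.718 = 1084 N.

F ≈ 1080 N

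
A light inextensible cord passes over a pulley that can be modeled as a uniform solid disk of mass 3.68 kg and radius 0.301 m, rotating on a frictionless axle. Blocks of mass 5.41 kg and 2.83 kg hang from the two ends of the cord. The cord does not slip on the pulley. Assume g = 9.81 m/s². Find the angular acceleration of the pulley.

α ≈ 8.34 rad/s²

I = ½MR² = (1/2)(3.68)(0.301)² = 0.1667 kg·m².
Heavier block: m₁g − T₁ = m₁a. Lighter block: T₂ − m₂g = m₂a.
Pulley: (T₁ − T₂)R = Iα = I(a/R), so T₁ − T₂ = (I/R²)a = (1/2)M_p a = 1.840·a.
Adding the three: (m₁ − m₂)g = (m₁ + m₂ + 1.840)a, so a = (5.41 − 2.83)(9.81)/(5.41 + 2.83 + 1.840) = 2.511 m/s².
α = a/R = 2.511/0.301 = 8.342 rad/s².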